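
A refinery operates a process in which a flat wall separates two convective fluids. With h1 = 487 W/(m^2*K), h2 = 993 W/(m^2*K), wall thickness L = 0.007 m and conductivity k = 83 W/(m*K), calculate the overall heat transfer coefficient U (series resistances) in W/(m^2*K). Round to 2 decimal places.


1/U = 1/h1 + L/k + 1/h2
1/U = 1/487 + 0.007/83 + 1/993
1/U = 0.0020533881 + 8.43373e-05 + 0.0010070493
1/U = 0.0031447747
U = 317.99 W/(m^2*K)


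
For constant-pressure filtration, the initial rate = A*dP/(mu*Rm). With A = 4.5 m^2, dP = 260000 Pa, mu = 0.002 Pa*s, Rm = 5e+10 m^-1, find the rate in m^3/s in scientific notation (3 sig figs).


rate = A * dP / (mu * Rm)
rate = 4.5 * 260000 / (0.002 * 5e+10)
rate = 1170000.0 / 1.000e+08
rate = 1.17e-02 m^3/s


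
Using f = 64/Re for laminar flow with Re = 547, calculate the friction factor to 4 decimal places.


f = 64 / Re
f = 64 / 547
f = 0.1170


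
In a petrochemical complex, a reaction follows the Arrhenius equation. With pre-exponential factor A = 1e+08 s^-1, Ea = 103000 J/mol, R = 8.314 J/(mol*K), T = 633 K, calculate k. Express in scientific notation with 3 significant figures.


k = A * exp(-Ea/(R*T))
k = 1e+08 * exp(-103000 / (8.314 * 633))
k = 1e+08 * exp(-19.571472)
k = 3.16e-01


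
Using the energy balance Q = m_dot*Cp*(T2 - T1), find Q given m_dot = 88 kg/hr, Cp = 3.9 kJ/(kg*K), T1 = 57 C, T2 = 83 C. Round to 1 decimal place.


Q = m_dot * Cp * (T2 - T1)
Q = 88 * 3.9 * (83 - 57)
Q = 88 * 3.9 * 26
Q = 8923.2 kJ/hr


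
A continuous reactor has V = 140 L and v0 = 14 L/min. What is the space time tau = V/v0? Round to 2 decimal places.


tau = V / v0
tau = 140 / 14
tau = 10.00 min


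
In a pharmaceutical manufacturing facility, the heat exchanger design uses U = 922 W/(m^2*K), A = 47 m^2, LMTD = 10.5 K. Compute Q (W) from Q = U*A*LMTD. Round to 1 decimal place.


Q = U * A * LMTD
Q = 922 * 47 * 10.5
Q = 455007.0 W


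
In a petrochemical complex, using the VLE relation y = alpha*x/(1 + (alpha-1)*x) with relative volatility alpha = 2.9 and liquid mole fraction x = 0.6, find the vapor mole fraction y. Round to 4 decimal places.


y = alpha*x / (1 + (alpha-1)*x)
y = 2.9*0.6 / (1 + (2.9-1)*0.6)
y = 1.74 / (1 + 1.14)
y = 1.74 / 2.14
y = 0.8131


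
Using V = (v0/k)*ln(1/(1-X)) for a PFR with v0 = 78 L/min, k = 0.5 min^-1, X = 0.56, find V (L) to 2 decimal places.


V = (v0/k) * ln(1/(1-X))
V = (78/0.5) * ln(1/(1-0.56))
V = 156.0 * ln(2.272727)
V = 156.0 * 0.82098
V = 128.07 L


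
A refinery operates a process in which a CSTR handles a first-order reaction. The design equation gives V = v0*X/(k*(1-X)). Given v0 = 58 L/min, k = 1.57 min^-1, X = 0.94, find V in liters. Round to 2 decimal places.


V = v0 * X / (k * (1 - X))
V = 58 * 0.94 / (1.57 * (1 - 0.94))
V = 54.52 / (1.57 * 0.06)
V = 54.52 / 0.0942
V = 578.77 L


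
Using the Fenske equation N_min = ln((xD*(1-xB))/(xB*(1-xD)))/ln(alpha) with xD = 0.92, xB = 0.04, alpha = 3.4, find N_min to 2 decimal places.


N_min = ln((xD*(1-xB))/(xB*(1-xD))) / ln(alpha)
Numerator inside ln: 0.8832 / 0.0032 = 276.0
ln(276.0) = 5.620401
ln(alpha) = ln(3.4) = 1.223775
N_min = 5.620401 / 1.223775 = 4.59


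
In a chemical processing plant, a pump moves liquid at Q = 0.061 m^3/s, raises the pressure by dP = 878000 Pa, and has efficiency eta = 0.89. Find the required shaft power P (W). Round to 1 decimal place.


P = Q * dP / eta
P = 0.061 * 878000 / 0.89
P = 53558.0 / 0.89
P = 60177.5 W


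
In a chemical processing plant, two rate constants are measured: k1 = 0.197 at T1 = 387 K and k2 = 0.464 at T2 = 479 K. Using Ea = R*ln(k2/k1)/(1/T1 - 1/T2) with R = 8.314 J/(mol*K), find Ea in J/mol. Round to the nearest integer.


Ea = R * ln(k2/k1) / (1/T1 - 1/T2)
ln(k2/k1) = ln(0.464/0.197) = 0.8566808
1/T1 - 1/T2 = 1/387 - 1/479 = 0.000496296656
Ea = 8.314 * 0.8566808 / 0.000496296656
Ea = 14351 J/mol


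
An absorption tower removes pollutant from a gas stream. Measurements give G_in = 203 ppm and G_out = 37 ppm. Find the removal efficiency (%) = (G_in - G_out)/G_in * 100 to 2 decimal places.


Efficiency = (G_in - G_out) / G_in * 100%
Efficiency = (203 - 37) / 203 * 100
Efficiency = 166 / 203 * 100
Efficiency = 81.77%


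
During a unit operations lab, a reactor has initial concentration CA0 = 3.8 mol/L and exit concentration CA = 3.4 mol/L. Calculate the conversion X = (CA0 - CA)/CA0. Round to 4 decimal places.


X = (CA0 - CA) / CA0
X = (3.8 - 3.4) / 3.8
X = 0.4 / 3.8
X = 0.1053


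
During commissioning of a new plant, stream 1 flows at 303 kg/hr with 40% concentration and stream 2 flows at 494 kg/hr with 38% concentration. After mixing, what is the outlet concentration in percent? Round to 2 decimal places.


Mass balance on solute: F1*x1 + F2*x2 = F3*x3
F3 = F1 + F2 = 303 + 494 = 797 kg/hr
x3 = (F1*x1 + F2*x2)/F3
x3 = (303*0.4 + 494*0.38) / 797
x3 = 38.76%


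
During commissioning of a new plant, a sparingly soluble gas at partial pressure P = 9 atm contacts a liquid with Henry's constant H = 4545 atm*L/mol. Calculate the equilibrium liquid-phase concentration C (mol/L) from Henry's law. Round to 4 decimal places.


C = P / H
C = 9 / 4545
C = 0.0020 mol/L


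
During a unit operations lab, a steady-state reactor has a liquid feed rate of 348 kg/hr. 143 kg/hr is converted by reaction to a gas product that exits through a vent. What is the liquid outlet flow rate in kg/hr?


Steady-state mass balance on the main outlet: F_out = F_in - F_removed
F_out = 348 - 143
F_out = 205 kg/hr


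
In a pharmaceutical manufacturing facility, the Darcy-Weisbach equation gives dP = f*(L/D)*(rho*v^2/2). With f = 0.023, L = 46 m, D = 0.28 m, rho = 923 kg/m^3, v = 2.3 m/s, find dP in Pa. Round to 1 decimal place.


dP = f * (L/D) * (rho*v^2/2)
dP = 0.023 * (46/0.28) * (923*2.3^2/2)
L/D = 164.28571429
rho*v^2/2 = 923*5.29/2 = 2441.335
dP = 0.023 * 164.28571429 * 2441.335
dP = 9224.8 Pa


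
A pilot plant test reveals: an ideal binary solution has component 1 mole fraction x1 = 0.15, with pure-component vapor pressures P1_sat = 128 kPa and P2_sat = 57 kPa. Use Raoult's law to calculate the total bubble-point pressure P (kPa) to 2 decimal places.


P = x1*P1_sat + x2*P2_sat
x2 = 1 - x1 = 1 - 0.15 = 0.85
P = 0.15*128 + 0.85*57
P = 19.2 + 48.45
P = 67.65 kPa


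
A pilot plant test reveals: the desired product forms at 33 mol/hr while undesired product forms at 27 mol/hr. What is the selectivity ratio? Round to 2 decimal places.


S = desired product rate / undesired product rate
S = 33 / 27
S = 1.22


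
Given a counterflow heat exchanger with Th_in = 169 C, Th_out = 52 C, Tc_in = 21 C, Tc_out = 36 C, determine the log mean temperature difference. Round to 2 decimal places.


dT1 = Th_in - Tc_out = 169 - 36 = 133
dT2 = Th_out - Tc_in = 52 - 21 = 31
LMTD = (dT1 - dT2) / ln(dT1/dT2)
LMTD = (133 - 31) / ln(133/31)
LMTD = 70.04 K


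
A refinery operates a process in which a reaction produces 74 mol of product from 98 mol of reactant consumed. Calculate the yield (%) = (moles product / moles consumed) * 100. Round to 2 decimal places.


Yield = (moles product / moles consumed) * 100%
Yield = (74 / 98) * 100
Yield = 0.7551 * 100
Yield = 75.51%


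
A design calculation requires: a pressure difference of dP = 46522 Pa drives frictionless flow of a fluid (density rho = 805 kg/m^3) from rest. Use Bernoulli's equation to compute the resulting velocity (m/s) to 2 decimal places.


v = sqrt(2*dP/rho)
v = sqrt(2*46522/805)
v = sqrt(115.582609)
v = 10.75 m/s


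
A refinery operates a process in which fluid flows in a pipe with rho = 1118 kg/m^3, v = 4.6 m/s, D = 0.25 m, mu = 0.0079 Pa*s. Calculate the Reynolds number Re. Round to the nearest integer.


Re = rho * v * D / mu
Re = 1118 * 4.6 * 0.25 / 0.0079
Re = 1285.7 / 0.0079
Re = 162747


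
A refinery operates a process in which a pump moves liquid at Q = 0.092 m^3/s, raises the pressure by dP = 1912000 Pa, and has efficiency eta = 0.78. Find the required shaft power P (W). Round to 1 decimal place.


P = Q * dP / eta
P = 0.092 * 1912000 / 0.78
P = 175904.0 / 0.78
P = 225517.9 W


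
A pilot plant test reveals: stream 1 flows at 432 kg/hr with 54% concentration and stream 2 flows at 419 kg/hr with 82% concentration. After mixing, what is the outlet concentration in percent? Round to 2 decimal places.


Mass balance on solute: F1*x1 + F2*x2 = F3*x3
F3 = F1 + F2 = 432 + 419 = 851 kg/hr
x3 = (F1*x1 + F2*x2)/F3
x3 = (432*0.54 + 419*0.82) / 851
x3 = 67.79%


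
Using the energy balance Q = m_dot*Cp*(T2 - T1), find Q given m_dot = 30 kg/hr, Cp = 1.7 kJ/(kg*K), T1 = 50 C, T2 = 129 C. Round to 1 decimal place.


Q = m_dot * Cp * (T2 - T1)
Q = 30 * 1.7 * (129 - 50)
Q = 30 * 1.7 * 79
Q = 4029.0 kJ/hr


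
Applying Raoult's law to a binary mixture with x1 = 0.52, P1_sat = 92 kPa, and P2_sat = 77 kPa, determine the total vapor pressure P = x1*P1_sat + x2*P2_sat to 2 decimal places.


P = x1*P1_sat + x2*P2_sat
x2 = 1 - x1 = 1 - 0.52 = 0.48
P = 0.52*92 + 0.48*77
P = 47.84 + 36.96
P = 84.80 kPa


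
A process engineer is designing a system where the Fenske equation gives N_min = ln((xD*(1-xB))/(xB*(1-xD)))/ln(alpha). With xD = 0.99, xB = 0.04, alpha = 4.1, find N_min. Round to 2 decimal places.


N_min = ln((xD*(1-xB))/(xB*(1-xD))) / ln(alpha)
Numerator inside ln: 0.9504 / 0.0004 = 2376.0
ln(2376.0) = 7.773174
ln(alpha) = ln(4.1) = 1.410987
N_min = 7.773174 / 1.410987 = 5.51


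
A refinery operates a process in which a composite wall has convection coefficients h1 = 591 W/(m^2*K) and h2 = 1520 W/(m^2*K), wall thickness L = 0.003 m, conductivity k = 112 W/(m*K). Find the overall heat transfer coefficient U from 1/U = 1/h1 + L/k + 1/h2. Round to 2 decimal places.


1/U = 1/h1 + L/k + 1/h2
1/U = 1/591 + 0.003/112 + 1/1520
1/U = 0.0016920474 + 2.67857e-05 + 0.0006578947
1/U = 0.0023767278
U = 420.75 W/(m^2*K)


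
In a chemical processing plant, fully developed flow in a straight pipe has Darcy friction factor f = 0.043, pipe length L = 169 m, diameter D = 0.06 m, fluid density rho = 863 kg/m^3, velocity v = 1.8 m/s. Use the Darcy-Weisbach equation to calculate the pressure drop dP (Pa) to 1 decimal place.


dP = f * (L/D) * (rho*v^2/2)
dP = 0.043 * (169/0.06) * (863*1.8^2/2)
L/D = 2816.66666667
rho*v^2/2 = 863*3.24/2 = 1398.06
dP = 0.043 * 2816.66666667 * 1398.06
dP = 169328.4 Pa


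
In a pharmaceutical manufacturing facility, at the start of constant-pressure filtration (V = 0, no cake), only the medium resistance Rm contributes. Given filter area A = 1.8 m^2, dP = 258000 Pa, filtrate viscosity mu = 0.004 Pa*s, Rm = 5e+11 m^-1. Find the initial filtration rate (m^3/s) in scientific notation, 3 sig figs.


rate = A * dP / (mu * Rm)
rate = 1.8 * 258000 / (0.004 * 5e+11)
rate = 464400.0 / 2.000e+09
rate = 2.32e-04 m^3/s


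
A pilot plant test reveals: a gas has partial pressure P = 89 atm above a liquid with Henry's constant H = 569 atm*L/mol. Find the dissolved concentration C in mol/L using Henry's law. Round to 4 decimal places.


C = P / H
C = 89 / 569
C = 0.1564 mol/L


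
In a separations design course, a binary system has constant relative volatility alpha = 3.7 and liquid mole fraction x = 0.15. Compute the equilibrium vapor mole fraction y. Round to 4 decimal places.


y = alpha*x / (1 + (alpha-1)*x)
y = 3.7*0.15 / (1 + (3.7-1)*0.15)
y = 0.555 / (1 + 0.405)
y = 0.555 / 1.405
y = 0.3950


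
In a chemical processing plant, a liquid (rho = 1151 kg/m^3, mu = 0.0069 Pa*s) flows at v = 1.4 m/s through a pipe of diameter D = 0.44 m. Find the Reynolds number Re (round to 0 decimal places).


Re = rho * v * D / mu
Re = 1151 * 1.4 * 0.44 / 0.0069
Re = 709.016 / 0.0069
Re = 102756


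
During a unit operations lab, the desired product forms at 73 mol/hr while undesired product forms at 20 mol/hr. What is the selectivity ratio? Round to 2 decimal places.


S = desired product rate / undesired product rate
S = 73 / 20
S = 3.65


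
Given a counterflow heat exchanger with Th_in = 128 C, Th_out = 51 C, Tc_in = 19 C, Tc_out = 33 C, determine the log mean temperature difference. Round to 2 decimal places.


dT1 = Th_in - Tc_out = 128 - 33 = 95
dT2 = Th_out - Tc_in = 51 - 19 = 32
LMTD = (dT1 - dT2) / ln(dT1/dT2)
LMTD = (95 - 32) / ln(95/32)
LMTD = 57.90 K


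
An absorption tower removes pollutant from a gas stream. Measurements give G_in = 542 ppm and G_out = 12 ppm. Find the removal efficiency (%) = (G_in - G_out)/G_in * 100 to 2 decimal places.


Efficiency = (G_in - G_out) / G_in * 100%
Efficiency = (542 - 12) / 542 * 100
Efficiency = 530 / 542 * 100
Efficiency = 97.79%


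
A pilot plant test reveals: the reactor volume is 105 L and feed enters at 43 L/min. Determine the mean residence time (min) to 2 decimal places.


tau = V / v0
tau = 105 / 43
tau = 2.44 min


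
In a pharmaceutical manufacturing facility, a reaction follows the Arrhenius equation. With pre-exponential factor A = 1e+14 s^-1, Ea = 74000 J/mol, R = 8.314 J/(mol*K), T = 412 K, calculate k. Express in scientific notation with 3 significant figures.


k = A * exp(-Ea/(R*T))
k = 1e+14 * exp(-74000 / (8.314 * 412))
k = 1e+14 * exp(-21.603518)
k = 4.15e+04


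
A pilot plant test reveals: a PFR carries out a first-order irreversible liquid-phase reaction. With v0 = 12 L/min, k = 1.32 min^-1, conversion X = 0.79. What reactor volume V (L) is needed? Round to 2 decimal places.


V = (v0/k) * ln(1/(1-X))
V = (12/1.32) * ln(1/(1-0.79))
V = 9.090909 * ln(4.761905)
V = 9.090909 * 1.560648
V = 14.19 L


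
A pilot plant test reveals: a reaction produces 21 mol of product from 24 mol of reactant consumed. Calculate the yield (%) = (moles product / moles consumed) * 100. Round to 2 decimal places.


Yield = (moles product / moles consumed) * 100%
Yield = (21 / 24) * 100
Yield = 0.875 * 100
Yield = 87.50%


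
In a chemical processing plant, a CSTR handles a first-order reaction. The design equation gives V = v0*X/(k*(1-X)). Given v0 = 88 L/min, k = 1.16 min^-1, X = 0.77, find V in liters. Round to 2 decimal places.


V = v0 * X / (k * (1 - X))
V = 88 * 0.77 / (1.16 * (1 - 0.77))
V = 67.76 / (1.16 * 0.23)
V = 67.76 / 0.2668
V = 253.97 L


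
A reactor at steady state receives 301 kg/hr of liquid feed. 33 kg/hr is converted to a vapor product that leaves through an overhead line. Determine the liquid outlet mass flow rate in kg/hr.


Steady-state mass balance on the main outlet: F_out = F_in - F_removed
F_out = 301 - 33
F_out = 268 kg/hr


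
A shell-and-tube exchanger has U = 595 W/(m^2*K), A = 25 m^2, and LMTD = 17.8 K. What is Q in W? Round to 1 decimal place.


Q = U * A * LMTD
Q = 595 * 25 * 17.8
Q = 264775.0 W


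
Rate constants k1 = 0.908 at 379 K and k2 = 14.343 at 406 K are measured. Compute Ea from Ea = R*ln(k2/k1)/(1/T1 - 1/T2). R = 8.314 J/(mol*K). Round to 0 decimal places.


Ea = R * ln(k2/k1) / (1/T1 - 1/T2)
ln(k2/k1) = ln(14.343/0.908) = 2.7597729
1/T1 - 1/T2 = 1/379 - 1/406 = 0.00017546824
Ea = 8.314 * 2.7597729 / 0.00017546824
Ea = 130763 J/mol


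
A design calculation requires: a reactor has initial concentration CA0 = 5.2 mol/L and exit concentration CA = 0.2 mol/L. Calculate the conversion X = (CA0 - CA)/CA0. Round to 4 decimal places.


X = (CA0 - CA) / CA0
X = (5.2 - 0.2) / 5.2
X = 5.0 / 5.2
X = 0.9615


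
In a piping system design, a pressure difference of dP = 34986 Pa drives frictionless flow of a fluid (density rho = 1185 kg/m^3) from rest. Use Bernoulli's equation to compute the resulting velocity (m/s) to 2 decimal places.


v = sqrt(2*dP/rho)
v = sqrt(2*34986/1185)
v = sqrt(59.048101)
v = 7.68 m/s


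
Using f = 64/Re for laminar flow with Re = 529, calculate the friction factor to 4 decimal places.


f = 64 / Re
f = 64 / 529
f = 0.1210


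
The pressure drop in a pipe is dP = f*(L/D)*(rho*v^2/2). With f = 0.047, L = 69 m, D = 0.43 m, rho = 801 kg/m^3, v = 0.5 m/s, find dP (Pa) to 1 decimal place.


dP = f * (L/D) * (rho*v^2/2)
dP = 0.047 * (69/0.43) * (801*0.5^2/2)
L/D = 160.46511628
rho*v^2/2 = 801*0.25/2 = 100.125
dP = 0.047 * 160.46511628 * 100.125
dP = 755.1 Pa


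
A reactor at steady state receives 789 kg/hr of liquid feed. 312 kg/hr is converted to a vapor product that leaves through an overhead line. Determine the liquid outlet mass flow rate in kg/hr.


Steady-state mass balance on the main outlet: F_out = F_in - F_removed
F_out = 789 - 312
F_out = 477 kg/hr


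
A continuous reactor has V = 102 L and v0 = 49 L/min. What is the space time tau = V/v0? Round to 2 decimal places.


tau = V / v0
tau = 102 / 49
tau = 2.08 min


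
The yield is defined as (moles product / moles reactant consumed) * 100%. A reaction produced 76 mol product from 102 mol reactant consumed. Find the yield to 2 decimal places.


Yield = (moles product / moles consumed) * 100%
Yield = (76 / 102) * 100
Yield = 0.7451 * 100
Yield = 74.51%


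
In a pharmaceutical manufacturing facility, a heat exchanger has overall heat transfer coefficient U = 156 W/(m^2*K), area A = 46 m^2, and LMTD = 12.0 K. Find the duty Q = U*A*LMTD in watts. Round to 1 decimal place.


Q = U * A * LMTD
Q = 156 * 46 * 12.0
Q = 86112.0 W


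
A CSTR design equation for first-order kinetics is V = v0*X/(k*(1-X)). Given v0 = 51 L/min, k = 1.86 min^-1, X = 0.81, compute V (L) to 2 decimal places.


V = v0 * X / (k * (1 - X))
V = 51 * 0.81 / (1.86 * (1 - 0.81))
V = 41.31 / (1.86 * 0.19)
V = 41.31 / 0.3534
V = 116.89 L


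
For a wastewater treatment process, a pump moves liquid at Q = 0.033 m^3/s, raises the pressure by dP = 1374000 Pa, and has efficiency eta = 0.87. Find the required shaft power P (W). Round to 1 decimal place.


P = Q * dP / eta
P = 0.033 * 1374000 / 0.87
P = 45342.0 / 0.87
P = 52117.2 W


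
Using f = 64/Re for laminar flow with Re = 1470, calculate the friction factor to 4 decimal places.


f = 64 / Re
f = 64 / 1470
f = 0.0435


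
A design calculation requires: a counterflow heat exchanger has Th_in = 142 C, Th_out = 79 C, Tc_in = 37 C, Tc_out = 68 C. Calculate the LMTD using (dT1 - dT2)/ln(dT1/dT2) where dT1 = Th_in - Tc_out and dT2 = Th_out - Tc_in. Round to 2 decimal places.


dT1 = Th_in - Tc_out = 142 - 68 = 74
dT2 = Th_out - Tc_in = 79 - 37 = 42
LMTD = (dT1 - dT2) / ln(dT1/dT2)
LMTD = (74 - 42) / ln(74/42)
LMTD = 56.50 K


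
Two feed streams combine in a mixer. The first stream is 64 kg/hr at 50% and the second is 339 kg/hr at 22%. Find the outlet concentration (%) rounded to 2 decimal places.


Mass balance on solute: F1*x1 + F2*x2 = F3*x3
F3 = F1 + F2 = 64 + 339 = 403 kg/hr
x3 = (F1*x1 + F2*x2)/F3
x3 = (64*0.5 + 339*0.22) / 403
x3 = 26.45%


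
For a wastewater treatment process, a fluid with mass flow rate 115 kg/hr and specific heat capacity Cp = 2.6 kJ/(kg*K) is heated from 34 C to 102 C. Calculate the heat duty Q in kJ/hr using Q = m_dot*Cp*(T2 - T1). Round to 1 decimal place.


Q = m_dot * Cp * (T2 - T1)
Q = 115 * 2.6 * (102 - 34)
Q = 115 * 2.6 * 68
Q = 20332.0 kJ/hr


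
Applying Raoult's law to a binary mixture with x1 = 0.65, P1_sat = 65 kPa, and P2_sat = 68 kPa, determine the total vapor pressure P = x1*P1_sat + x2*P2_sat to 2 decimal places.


P = x1*P1_sat + x2*P2_sat
x2 = 1 - x1 = 1 - 0.65 = 0.35
P = 0.65*65 + 0.35*68
P = 42.25 + 23.8
P = 66.05 kPa


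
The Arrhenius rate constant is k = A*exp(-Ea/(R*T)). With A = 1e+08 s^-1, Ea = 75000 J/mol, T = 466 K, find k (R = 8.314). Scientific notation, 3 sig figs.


k = A * exp(-Ea/(R*T))
k = 1e+08 * exp(-75000 / (8.314 * 466))
k = 1e+08 * exp(-19.358216)
k = 3.92e-01


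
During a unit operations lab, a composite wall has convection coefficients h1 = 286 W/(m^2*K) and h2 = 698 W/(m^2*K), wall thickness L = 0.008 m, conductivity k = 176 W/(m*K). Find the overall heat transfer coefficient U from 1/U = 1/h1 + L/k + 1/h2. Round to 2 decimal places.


1/U = 1/h1 + L/k + 1/h2
1/U = 1/286 + 0.008/176 + 1/698
1/U = 0.0034965035 + 4.54545e-05 + 0.0014326648
1/U = 0.0049746228
U = 201.02 W/(m^2*K)


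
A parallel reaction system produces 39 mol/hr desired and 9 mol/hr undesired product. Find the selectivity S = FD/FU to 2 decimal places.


S = desired product rate / undesired product rate
S = 39 / 9
S = 4.33


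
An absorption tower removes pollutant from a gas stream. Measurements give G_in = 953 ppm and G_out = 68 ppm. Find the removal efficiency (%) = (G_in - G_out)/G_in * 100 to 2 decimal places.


Efficiency = (G_in - G_out) / G_in * 100%
Efficiency = (953 - 68) / 953 * 100
Efficiency = 885 / 953 * 100
Efficiency = 92.86%


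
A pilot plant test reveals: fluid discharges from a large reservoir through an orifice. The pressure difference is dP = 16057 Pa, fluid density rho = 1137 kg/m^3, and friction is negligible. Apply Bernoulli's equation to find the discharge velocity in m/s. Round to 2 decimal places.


v = sqrt(2*dP/rho)
v = sqrt(2*16057/1137)
v = sqrt(28.244503)
v = 5.31 m/s


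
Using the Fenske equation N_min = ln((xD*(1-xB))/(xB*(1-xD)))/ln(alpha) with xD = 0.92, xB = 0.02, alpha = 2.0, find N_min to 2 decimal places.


N_min = ln((xD*(1-xB))/(xB*(1-xD))) / ln(alpha)
Numerator inside ln: 0.9016 / 0.0016 = 563.5
ln(563.5) = 6.334167
ln(alpha) = ln(2.0) = 0.693147
N_min = 6.334167 / 0.693147 = 9.14


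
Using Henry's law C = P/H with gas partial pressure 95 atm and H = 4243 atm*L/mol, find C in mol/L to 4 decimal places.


C = P / H
C = 95 / 4243
C = 0.0224 mol/L


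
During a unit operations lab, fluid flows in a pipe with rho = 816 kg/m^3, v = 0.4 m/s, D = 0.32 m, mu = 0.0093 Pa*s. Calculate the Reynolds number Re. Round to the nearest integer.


Re = rho * v * D / mu
Re = 816 * 0.4 * 0.32 / 0.0093
Re = 104.448 / 0.0093
Re = 11231


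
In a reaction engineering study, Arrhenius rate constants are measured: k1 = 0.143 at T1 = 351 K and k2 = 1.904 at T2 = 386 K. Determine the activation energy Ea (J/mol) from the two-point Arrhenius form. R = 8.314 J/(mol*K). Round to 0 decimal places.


Ea = R * ln(k2/k1) / (1/T1 - 1/T2)
ln(k2/k1) = ln(1.904/0.143) = 2.5888676
1/T1 - 1/T2 = 1/351 - 1/386 = 0.000258329274
Ea = 8.314 * 2.5888676 / 0.000258329274
Ea = 83319 J/mol


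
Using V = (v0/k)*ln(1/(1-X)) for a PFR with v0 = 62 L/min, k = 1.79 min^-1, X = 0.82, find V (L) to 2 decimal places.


V = (v0/k) * ln(1/(1-X))
V = (62/1.79) * ln(1/(1-0.82))
V = 34.636872 * ln(5.555556)
V = 34.636872 * 1.714799
V = 59.40 L


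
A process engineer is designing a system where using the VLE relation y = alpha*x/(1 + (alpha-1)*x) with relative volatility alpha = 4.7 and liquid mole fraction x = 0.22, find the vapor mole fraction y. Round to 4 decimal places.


y = alpha*x / (1 + (alpha-1)*x)
y = 4.7*0.22 / (1 + (4.7-1)*0.22)
y = 1.034 / (1 + 0.814)
y = 1.034 / 1.814
y = 0.5700


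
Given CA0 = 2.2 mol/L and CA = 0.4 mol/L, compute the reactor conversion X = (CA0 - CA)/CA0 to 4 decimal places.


X = (CA0 - CA) / CA0
X = (2.2 - 0.4) / 2.2
X = 1.8 / 2.2
X = 0.8182


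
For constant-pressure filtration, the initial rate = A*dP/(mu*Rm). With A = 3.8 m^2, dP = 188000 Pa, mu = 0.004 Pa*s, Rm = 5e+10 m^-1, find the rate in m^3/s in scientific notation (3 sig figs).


rate = A * dP / (mu * Rm)
rate = 3.8 * 188000 / (0.004 * 5e+10)
rate = 714400.0 / 2.000e+08
rate = 3.57e-03 m^3/s


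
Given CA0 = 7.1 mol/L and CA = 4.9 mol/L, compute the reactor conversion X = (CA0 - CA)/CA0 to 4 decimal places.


X = (CA0 - CA) / CA0
X = (7.1 - 4.9) / 7.1
X = 2.2 / 7.1
X = 0.3099


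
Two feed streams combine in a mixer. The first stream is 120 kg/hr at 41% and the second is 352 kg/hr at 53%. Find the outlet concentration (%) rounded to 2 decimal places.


Mass balance on solute: F1*x1 + F2*x2 = F3*x3
F3 = F1 + F2 = 120 + 352 = 472 kg/hr
x3 = (F1*x1 + F2*x2)/F3
x3 = (120*0.41 + 352*0.53) / 472
x3 = 49.95%


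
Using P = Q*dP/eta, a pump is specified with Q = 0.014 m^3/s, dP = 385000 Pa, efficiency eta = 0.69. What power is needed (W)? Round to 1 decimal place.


P = Q * dP / eta
P = 0.014 * 385000 / 0.69
P = 5390.0 / 0.69
P = 7811.6 W


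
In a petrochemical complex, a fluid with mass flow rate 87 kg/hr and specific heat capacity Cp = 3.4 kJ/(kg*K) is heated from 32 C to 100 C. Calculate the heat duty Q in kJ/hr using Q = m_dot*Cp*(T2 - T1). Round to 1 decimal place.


Q = m_dot * Cp * (T2 - T1)
Q = 87 * 3.4 * (100 - 32)
Q = 87 * 3.4 * 68
Q = 20114.4 kJ/hr


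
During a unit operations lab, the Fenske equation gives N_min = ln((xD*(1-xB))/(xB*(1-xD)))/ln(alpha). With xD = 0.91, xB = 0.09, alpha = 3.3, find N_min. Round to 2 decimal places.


N_min = ln((xD*(1-xB))/(xB*(1-xD))) / ln(alpha)
Numerator inside ln: 0.8281 / 0.0081 = 102.234568
ln(102.234568) = 4.62727
ln(alpha) = ln(3.3) = 1.193922
N_min = 4.62727 / 1.193922 = 3.88


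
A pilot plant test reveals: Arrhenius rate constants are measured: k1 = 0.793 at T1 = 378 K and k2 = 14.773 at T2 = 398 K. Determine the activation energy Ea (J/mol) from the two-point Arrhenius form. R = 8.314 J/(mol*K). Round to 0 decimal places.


Ea = R * ln(k2/k1) / (1/T1 - 1/T2)
ln(k2/k1) = ln(14.773/0.793) = 2.9247332
1/T1 - 1/T2 = 1/378 - 1/398 = 0.000132939831
Ea = 8.314 * 2.9247332 / 0.000132939831
Ea = 182912 J/mol


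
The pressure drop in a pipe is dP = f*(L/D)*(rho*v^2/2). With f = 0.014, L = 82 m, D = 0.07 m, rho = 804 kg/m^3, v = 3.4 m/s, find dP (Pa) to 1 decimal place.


dP = f * (L/D) * (rho*v^2/2)
dP = 0.014 * (82/0.07) * (804*3.4^2/2)
L/D = 1171.42857143
rho*v^2/2 = 804*11.56/2 = 4647.12
dP = 0.014 * 1171.42857143 * 4647.12
dP = 76212.8 Pa


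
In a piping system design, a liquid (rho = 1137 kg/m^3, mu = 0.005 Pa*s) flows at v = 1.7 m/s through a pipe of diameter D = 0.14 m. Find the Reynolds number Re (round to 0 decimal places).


Re = rho * v * D / mu
Re = 1137 * 1.7 * 0.14 / 0.005
Re = 270.606 / 0.005
Re = 54121


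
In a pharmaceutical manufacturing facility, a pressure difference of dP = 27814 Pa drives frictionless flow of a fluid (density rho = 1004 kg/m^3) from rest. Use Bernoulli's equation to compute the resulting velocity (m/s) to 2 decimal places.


v = sqrt(2*dP/rho)
v = sqrt(2*27814/1004)
v = sqrt(55.406375)
v = 7.44 m/s


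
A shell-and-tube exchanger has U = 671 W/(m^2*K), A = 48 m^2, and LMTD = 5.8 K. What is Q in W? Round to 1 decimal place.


Q = U * A * LMTD
Q = 671 * 48 * 5.8
Q = 186806.4 W


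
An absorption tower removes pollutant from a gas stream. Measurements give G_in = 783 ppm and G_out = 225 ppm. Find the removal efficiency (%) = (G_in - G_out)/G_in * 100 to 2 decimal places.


Efficiency = (G_in - G_out) / G_in * 100%
Efficiency = (783 - 225) / 783 * 100
Efficiency = 558 / 783 * 100
Efficiency = 71.26%


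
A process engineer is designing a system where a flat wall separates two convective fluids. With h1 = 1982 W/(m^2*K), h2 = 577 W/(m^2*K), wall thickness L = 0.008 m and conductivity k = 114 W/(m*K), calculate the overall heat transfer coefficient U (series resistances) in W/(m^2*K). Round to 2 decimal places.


1/U = 1/h1 + L/k + 1/h2
1/U = 1/1982 + 0.008/114 + 1/577
1/U = 0.0005045409 + 7.01754e-05 + 0.0017331023
1/U = 0.0023078186
U = 433.31 W/(m^2*K)


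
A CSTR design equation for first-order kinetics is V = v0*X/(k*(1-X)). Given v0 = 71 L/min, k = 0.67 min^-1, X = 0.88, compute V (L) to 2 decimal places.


V = v0 * X / (k * (1 - X))
V = 71 * 0.88 / (0.67 * (1 - 0.88))
V = 62.48 / (0.67 * 0.12)
V = 62.48 / 0.0804
V = 777.11 L


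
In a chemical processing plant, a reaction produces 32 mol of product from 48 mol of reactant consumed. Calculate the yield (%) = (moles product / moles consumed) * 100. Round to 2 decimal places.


Yield = (moles product / moles consumed) * 100%
Yield = (32 / 48) * 100
Yield = 0.6667 * 100
Yield = 66.67%


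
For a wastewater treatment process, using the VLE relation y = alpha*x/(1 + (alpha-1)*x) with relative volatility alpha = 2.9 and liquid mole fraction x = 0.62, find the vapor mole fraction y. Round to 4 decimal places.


y = alpha*x / (1 + (alpha-1)*x)
y = 2.9*0.62 / (1 + (2.9-1)*0.62)
y = 1.798 / (1 + 1.178)
y = 1.798 / 2.178
y = 0.8255


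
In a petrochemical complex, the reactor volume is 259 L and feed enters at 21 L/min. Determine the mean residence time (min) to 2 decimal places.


tau = V / v0
tau = 259 / 21
tau = 12.33 min


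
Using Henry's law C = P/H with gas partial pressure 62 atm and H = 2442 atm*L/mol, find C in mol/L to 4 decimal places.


C = P / H
C = 62 / 2442
C = 0.0254 mol/L


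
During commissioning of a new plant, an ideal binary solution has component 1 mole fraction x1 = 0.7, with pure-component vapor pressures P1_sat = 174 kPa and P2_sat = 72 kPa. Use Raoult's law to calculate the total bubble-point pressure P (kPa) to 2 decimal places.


P = x1*P1_sat + x2*P2_sat
x2 = 1 - x1 = 1 - 0.7 = 0.3
P = 0.7*174 + 0.3*72
P = 121.8 + 21.6
P = 143.40 kPa


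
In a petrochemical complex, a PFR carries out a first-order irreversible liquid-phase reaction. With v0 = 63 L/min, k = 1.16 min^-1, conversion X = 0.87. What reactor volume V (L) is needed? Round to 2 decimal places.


V = (v0/k) * ln(1/(1-X))
V = (63/1.16) * ln(1/(1-0.87))
V = 54.310345 * ln(7.692308)
V = 54.310345 * 2.040221
V = 110.81 L


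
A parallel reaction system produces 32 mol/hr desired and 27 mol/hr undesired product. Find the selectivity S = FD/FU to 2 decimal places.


S = desired product rate / undesired product rate
S = 32 / 27
S = 1.19


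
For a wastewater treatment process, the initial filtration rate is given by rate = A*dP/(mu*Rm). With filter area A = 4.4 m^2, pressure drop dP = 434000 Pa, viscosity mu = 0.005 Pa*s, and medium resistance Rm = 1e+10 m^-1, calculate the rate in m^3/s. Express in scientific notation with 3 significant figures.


rate = A * dP / (mu * Rm)
rate = 4.4 * 434000 / (0.005 * 1e+10)
rate = 1909600.0 / 5.000e+07
rate = 3.82e-02 m^3/s


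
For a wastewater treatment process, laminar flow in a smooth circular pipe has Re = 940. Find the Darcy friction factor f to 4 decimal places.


f = 64 / Re
f = 64 / 940
f = 0.0681


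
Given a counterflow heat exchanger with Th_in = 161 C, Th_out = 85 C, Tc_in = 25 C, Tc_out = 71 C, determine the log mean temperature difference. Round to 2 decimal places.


dT1 = Th_in - Tc_out = 161 - 71 = 90
dT2 = Th_out - Tc_in = 85 - 25 = 60
LMTD = (dT1 - dT2) / ln(dT1/dT2)
LMTD = (90 - 60) / ln(90/60)
LMTD = 73.99 K


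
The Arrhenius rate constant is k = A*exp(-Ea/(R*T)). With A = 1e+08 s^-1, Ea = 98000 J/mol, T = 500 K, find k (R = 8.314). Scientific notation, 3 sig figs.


k = A * exp(-Ea/(R*T))
k = 1e+08 * exp(-98000 / (8.314 * 500))
k = 1e+08 * exp(-23.574693)
k = 5.78e-03


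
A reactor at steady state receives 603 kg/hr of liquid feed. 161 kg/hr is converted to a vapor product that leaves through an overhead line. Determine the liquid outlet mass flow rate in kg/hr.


Steady-state mass balance on the main outlet: F_out = F_in - F_removed
F_out = 603 - 161
F_out = 442 kg/hr


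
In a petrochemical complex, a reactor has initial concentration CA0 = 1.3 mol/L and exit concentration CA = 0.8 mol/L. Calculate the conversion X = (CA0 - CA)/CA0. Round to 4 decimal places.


X = (CA0 - CA) / CA0
X = (1.3 - 0.8) / 1.3
X = 0.5 / 1.3
X = 0.3846


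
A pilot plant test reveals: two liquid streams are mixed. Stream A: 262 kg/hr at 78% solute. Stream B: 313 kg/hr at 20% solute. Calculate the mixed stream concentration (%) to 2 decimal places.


Mass balance on solute: F1*x1 + F2*x2 = F3*x3
F3 = F1 + F2 = 262 + 313 = 575 kg/hr
x3 = (F1*x1 + F2*x2)/F3
x3 = (262*0.78 + 313*0.2) / 575
x3 = 46.43%


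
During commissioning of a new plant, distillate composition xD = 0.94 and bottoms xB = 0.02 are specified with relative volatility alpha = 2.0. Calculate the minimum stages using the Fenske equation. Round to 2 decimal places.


N_min = ln((xD*(1-xB))/(xB*(1-xD))) / ln(alpha)
Numerator inside ln: 0.9212 / 0.0012 = 767.666667
ln(767.666667) = 6.643356
ln(alpha) = ln(2.0) = 0.693147
N_min = 6.643356 / 0.693147 = 9.58


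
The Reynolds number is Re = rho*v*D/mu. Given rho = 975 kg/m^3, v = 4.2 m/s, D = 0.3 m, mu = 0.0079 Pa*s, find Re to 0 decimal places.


Re = rho * v * D / mu
Re = 975 * 4.2 * 0.3 / 0.0079
Re = 1228.5 / 0.0079
Re = 155506


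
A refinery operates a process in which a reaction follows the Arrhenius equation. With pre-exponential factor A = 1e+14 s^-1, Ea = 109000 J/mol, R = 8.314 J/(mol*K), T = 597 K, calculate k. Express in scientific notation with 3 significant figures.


k = A * exp(-Ea/(R*T))
k = 1e+14 * exp(-109000 / (8.314 * 597))
k = 1e+14 * exp(-21.960496)
k = 2.90e+04


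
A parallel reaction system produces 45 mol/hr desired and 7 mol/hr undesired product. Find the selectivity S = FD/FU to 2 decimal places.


S = desired product rate / undesired product rate
S = 45 / 7
S = 6.43


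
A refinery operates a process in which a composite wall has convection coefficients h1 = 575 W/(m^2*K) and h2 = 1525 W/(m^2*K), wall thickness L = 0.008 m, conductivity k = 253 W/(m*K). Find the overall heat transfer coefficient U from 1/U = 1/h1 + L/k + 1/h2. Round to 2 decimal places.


1/U = 1/h1 + L/k + 1/h2
1/U = 1/575 + 0.008/253 + 1/1525
1/U = 0.0017391304 + 3.16206e-05 + 0.0006557377
1/U = 0.0024264887
U = 412.12 W/(m^2*K)


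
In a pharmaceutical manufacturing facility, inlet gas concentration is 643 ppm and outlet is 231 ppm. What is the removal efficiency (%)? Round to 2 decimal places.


Efficiency = (G_in - G_out) / G_in * 100%
Efficiency = (643 - 231) / 643 * 100
Efficiency = 412 / 643 * 100
Efficiency = 64.07%


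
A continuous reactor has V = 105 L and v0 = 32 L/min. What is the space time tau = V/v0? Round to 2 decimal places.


tau = V / v0
tau = 105 / 32
tau = 3.28 min


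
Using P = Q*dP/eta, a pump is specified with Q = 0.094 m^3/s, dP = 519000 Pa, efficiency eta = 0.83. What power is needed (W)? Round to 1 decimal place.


P = Q * dP / eta
P = 0.094 * 519000 / 0.83
P = 48786.0 / 0.83
P = 58778.3 W


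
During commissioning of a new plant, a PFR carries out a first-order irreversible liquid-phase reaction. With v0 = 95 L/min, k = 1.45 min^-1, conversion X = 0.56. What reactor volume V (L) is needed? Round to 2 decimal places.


V = (v0/k) * ln(1/(1-X))
V = (95/1.45) * ln(1/(1-0.56))
V = 65.517241 * ln(2.272727)
V = 65.517241 * 0.82098
V = 53.79 L


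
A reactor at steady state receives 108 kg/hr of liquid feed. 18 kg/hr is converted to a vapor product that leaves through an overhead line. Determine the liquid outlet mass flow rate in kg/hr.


Steady-state mass balance on the main outlet: F_out = F_in - F_removed
F_out = 108 - 18
F_out = 90 kg/hr


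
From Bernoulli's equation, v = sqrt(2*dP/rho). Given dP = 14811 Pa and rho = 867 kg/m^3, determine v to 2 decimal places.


v = sqrt(2*dP/rho)
v = sqrt(2*14811/867)
v = sqrt(34.16609)
v = 5.85 m/s


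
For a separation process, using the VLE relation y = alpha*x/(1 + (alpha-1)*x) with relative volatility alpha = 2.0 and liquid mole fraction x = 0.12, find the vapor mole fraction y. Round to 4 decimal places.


y = alpha*x / (1 + (alpha-1)*x)
y = 2.0*0.12 / (1 + (2.0-1)*0.12)
y = 0.24 / (1 + 0.12)
y = 0.24 / 1.12
y = 0.2143


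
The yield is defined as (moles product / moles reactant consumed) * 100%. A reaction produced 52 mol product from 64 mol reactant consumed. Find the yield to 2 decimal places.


Yield = (moles product / moles consumed) * 100%
Yield = (52 / 64) * 100
Yield = 0.8125 * 100
Yield = 81.25%


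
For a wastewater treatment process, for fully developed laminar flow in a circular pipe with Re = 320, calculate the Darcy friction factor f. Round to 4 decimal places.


f = 64 / Re
f = 64 / 320
f = 0.2000


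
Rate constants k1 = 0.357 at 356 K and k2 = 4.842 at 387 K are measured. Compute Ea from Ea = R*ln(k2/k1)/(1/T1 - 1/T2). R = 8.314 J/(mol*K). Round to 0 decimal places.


Ea = R * ln(k2/k1) / (1/T1 - 1/T2)
ln(k2/k1) = ln(4.842/0.357) = 2.6073474
1/T1 - 1/T2 = 1/356 - 1/387 = 0.000225009436
Ea = 8.314 * 2.6073474 / 0.000225009436
Ea = 96340 J/mol


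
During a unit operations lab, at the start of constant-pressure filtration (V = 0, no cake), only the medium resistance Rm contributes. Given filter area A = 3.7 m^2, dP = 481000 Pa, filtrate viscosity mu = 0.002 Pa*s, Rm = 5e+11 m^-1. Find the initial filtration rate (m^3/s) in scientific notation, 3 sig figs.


rate = A * dP / (mu * Rm)
rate = 3.7 * 481000 / (0.002 * 5e+11)
rate = 1779700.0 / 1.000e+09
rate = 1.78e-03 m^3/s


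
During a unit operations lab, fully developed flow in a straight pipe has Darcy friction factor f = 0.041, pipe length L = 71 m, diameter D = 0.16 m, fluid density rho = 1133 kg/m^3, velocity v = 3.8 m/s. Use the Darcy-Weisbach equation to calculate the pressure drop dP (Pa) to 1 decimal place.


dP = f * (L/D) * (rho*v^2/2)
dP = 0.041 * (71/0.16) * (1133*3.8^2/2)
L/D = 443.75
rho*v^2/2 = 1133*14.44/2 = 8180.26
dP = 0.041 * 443.75 * 8180.26
dP = 148829.6 Pa


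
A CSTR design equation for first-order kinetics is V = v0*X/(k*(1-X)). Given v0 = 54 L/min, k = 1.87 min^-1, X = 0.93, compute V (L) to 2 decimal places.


V = v0 * X / (k * (1 - X))
V = 54 * 0.93 / (1.87 * (1 - 0.93))
V = 50.22 / (1.87 * 0.07)
V = 50.22 / 0.1309
V = 383.65 L


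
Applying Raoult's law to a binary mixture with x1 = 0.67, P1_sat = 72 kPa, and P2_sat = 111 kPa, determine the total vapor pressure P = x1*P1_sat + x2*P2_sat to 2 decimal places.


P = x1*P1_sat + x2*P2_sat
x2 = 1 - x1 = 1 - 0.67 = 0.33
P = 0.67*72 + 0.33*111
P = 48.24 + 36.63
P = 84.87 kPa


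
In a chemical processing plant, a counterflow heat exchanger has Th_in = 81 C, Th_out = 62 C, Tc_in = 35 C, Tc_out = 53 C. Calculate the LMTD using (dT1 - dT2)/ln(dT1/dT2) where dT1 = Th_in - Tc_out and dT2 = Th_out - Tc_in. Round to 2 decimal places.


dT1 = Th_in - Tc_out = 81 - 53 = 28
dT2 = Th_out - Tc_in = 62 - 35 = 27
LMTD = (dT1 - dT2) / ln(dT1/dT2)
LMTD = (28 - 27) / ln(28/27)
LMTD = 27.50 K


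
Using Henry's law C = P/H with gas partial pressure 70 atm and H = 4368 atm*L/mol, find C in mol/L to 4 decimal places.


C = P / H
C = 70 / 4368
C = 0.0160 mol/L


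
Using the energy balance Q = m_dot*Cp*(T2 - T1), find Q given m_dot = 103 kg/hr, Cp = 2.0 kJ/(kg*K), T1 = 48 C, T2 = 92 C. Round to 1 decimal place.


Q = m_dot * Cp * (T2 - T1)
Q = 103 * 2.0 * (92 - 48)
Q = 103 * 2.0 * 44
Q = 9064.0 kJ/hr


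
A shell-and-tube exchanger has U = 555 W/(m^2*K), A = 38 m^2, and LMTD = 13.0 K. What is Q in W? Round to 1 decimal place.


Q = U * A * LMTD
Q = 555 * 38 * 13.0
Q = 274170.0 W


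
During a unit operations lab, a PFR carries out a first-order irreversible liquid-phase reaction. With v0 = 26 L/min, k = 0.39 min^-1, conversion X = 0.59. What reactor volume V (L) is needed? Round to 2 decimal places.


V = (v0/k) * ln(1/(1-X))
V = (26/0.39) * ln(1/(1-0.59))
V = 66.666667 * ln(2.439024)
V = 66.666667 * 0.891598
V = 59.44 L


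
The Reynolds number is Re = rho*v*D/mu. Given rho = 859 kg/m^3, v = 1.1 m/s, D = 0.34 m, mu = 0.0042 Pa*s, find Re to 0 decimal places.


Re = rho * v * D / mu
Re = 859 * 1.1 * 0.34 / 0.0042
Re = 321.266 / 0.0042
Re = 76492


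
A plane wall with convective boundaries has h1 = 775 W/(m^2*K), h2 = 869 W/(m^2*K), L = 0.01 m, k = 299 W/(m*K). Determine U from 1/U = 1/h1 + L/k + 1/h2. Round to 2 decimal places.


1/U = 1/h1 + L/k + 1/h2
1/U = 1/775 + 0.01/299 + 1/869
1/U = 0.0012903226 + 3.34448e-05 + 0.001150748
1/U = 0.0024745154
U = 404.12 W/(m^2*K)


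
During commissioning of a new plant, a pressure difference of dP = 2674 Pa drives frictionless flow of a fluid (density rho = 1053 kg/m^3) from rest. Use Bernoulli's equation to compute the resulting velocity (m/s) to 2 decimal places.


v = sqrt(2*dP/rho)
v = sqrt(2*2674/1053)
v = sqrt(5.078822)
v = 2.25 m/s
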